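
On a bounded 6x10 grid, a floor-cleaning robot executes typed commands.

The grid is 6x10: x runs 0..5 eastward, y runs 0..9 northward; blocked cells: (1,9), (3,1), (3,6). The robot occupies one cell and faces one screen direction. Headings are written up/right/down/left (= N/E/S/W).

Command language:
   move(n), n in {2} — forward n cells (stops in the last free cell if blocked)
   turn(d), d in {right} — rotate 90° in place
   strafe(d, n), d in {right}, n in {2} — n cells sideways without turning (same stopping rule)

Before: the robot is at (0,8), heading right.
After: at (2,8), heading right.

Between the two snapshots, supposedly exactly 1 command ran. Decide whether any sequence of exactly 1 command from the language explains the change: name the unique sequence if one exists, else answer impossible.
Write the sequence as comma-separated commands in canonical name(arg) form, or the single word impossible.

move(2)

key: still facing E — the one step turns nothing
t0: at (0,8), heading right
step 1 (move(2)): at (2,8), heading right
all 3 alternatives checked — unique.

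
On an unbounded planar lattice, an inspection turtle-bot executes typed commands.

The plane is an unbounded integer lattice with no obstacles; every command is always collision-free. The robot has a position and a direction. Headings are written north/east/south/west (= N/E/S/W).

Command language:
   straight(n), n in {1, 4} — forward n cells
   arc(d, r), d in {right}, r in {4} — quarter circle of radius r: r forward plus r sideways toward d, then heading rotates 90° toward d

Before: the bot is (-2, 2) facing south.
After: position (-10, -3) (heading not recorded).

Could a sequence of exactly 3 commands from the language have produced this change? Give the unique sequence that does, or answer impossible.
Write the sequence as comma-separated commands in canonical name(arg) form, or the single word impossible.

straight(1), arc(right, 4), straight(4)

key: order matters: swapping straight(1) and straight(4) lands elsewhere
begin: (-2, 2) facing south
1. straight(1) → (-2, 1) facing south
2. arc(right, 4) → (-6, -3) facing west
3. straight(4) → (-10, -3) facing west
all 27 alternatives checked — unique.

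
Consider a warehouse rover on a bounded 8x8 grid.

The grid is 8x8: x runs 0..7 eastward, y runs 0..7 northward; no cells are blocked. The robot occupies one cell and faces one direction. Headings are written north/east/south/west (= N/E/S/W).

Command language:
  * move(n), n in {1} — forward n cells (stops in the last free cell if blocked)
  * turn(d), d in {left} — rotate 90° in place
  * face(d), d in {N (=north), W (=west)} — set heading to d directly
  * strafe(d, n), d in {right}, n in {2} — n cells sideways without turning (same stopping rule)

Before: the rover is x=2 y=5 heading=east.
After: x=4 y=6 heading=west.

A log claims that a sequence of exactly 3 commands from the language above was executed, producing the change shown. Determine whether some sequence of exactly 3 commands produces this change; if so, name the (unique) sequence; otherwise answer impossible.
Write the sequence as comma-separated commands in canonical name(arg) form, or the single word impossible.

impossible

no 3-step route produces this change.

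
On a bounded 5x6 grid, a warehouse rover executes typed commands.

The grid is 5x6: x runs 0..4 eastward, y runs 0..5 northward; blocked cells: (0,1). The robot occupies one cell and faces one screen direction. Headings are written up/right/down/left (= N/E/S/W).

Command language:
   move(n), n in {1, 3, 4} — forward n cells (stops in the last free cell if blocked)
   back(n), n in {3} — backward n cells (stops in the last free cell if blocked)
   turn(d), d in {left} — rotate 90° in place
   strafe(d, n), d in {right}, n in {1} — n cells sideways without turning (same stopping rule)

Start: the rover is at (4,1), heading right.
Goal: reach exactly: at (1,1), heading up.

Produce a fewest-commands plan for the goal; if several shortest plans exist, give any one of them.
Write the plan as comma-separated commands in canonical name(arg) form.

back(3), turn(left)

from: at (4,1), heading right
1. back(3) → at (1,1), heading right
2. turn(left) → at (1,1), heading up
shorter routes all fall short; 2 is best.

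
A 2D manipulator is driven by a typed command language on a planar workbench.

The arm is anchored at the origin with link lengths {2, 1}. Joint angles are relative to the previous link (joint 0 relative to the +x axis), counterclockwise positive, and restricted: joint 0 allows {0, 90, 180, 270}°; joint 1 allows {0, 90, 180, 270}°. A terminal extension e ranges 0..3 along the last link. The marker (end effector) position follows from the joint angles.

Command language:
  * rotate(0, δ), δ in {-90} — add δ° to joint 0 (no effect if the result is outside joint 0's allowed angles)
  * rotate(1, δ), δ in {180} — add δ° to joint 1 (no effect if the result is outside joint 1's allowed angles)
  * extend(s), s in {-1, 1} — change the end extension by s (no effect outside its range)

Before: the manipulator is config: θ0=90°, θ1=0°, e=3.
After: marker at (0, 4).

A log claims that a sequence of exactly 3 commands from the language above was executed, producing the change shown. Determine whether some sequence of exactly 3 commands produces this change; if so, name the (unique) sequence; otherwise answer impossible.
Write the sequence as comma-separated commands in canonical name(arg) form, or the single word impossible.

key: running extend(-1) before extend(1) would end elsewhere — order is forced
from: config: θ0=90°, θ1=0°, e=3
step 1 (extend(1)): config: θ0=90°, θ1=0°, e=3
step 2 (extend(-1)): config: θ0=90°, θ1=0°, e=2
step 3 (extend(-1)): config: θ0=90°, θ1=0°, e=1
no other 3-command option fits: unique.

extend(1), extend(-1), extend(-1)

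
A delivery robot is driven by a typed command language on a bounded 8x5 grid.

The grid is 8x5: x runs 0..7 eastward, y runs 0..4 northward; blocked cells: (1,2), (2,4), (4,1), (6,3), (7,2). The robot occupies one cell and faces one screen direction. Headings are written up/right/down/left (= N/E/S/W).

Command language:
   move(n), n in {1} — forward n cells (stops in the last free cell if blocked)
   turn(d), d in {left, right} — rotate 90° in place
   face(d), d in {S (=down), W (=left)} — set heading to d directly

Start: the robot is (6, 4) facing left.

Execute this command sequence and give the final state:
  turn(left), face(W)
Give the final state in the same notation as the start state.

(6, 4) facing left

t0: (6, 4) facing left
1. turn(left) → (6, 4) facing down
2. face(W) → (6, 4) facing left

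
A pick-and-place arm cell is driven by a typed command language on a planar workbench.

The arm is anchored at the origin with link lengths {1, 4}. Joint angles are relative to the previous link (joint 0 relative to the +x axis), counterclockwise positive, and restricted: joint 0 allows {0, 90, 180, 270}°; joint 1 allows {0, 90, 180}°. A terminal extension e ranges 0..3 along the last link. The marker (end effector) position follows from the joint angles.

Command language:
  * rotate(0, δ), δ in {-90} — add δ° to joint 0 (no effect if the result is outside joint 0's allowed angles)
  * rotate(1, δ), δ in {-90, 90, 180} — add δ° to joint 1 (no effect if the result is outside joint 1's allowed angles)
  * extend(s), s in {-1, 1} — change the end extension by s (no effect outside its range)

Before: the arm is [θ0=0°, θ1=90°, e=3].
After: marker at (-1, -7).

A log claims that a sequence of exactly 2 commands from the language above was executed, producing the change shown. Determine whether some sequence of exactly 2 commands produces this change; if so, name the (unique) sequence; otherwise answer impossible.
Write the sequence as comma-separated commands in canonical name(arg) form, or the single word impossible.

rotate(0, -90), rotate(0, -90)

from: [θ0=0°, θ1=90°, e=3]
step 1 (rotate(0, -90)): [θ0=270°, θ1=90°, e=3]
step 2 (rotate(0, -90)): [θ0=180°, θ1=90°, e=3]
no other 2-command option fits: unique.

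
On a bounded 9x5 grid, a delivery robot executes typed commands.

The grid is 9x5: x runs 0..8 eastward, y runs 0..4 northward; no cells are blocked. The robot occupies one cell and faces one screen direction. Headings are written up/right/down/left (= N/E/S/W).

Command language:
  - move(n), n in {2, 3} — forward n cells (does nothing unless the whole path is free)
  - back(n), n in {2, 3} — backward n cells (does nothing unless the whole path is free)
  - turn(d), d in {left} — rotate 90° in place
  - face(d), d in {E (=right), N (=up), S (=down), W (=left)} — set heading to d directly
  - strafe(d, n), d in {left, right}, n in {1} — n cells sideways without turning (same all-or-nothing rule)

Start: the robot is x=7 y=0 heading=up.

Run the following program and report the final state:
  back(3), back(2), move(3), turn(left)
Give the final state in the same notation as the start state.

begin: x=7 y=0 heading=up
1. back(3) → x=7 y=0 heading=up
2. back(2) → x=7 y=0 heading=up
3. move(3) → x=7 y=3 heading=up
4. turn(left) → x=7 y=3 heading=left

x=7 y=3 heading=left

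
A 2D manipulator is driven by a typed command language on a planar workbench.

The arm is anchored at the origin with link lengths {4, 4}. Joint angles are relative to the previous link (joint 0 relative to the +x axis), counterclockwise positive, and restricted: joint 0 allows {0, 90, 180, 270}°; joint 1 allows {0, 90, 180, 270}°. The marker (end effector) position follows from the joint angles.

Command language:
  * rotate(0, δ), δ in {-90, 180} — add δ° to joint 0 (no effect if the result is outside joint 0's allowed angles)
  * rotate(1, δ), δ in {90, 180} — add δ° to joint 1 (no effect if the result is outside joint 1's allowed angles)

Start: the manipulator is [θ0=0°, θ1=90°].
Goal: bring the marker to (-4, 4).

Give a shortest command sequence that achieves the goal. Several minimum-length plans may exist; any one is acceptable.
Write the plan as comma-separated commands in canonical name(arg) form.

rotate(1, 180), rotate(0, 180)

begin: [θ0=0°, θ1=90°]
step 1 (rotate(1, 180)): [θ0=0°, θ1=270°]
step 2 (rotate(0, 180)): [θ0=180°, θ1=270°]
shorter routes all fall short; 2 is best.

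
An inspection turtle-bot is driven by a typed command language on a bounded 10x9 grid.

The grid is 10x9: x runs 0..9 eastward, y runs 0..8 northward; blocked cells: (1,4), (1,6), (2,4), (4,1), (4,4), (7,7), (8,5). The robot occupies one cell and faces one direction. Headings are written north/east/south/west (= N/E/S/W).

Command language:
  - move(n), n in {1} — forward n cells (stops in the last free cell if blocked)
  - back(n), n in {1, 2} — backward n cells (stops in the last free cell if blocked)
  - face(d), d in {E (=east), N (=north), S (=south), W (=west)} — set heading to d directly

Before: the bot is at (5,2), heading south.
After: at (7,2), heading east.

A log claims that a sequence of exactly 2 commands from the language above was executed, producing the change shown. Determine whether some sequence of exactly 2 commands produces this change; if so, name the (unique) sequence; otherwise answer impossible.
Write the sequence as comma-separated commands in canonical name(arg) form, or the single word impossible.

no 2-step route produces this change.

impossible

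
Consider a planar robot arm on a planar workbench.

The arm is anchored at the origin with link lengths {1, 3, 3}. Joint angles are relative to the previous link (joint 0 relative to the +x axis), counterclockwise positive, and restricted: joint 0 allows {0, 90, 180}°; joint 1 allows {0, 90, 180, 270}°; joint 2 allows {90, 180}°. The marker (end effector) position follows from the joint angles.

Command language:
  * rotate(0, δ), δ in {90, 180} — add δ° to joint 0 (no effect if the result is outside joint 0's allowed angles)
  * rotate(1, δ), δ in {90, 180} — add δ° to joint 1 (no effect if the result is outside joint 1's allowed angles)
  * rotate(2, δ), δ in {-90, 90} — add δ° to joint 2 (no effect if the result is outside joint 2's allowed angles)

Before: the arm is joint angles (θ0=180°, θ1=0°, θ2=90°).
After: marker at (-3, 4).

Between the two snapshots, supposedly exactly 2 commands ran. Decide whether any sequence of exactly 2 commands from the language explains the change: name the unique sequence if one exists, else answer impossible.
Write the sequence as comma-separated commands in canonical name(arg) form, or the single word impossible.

rotate(0, 180), rotate(0, 90)

key: order matters: swapping rotate(0, 180) and rotate(0, 90) lands elsewhere
begin: joint angles (θ0=180°, θ1=0°, θ2=90°)
step 1 (rotate(0, 180)): joint angles (θ0=0°, θ1=0°, θ2=90°)
step 2 (rotate(0, 90)): joint angles (θ0=90°, θ1=0°, θ2=90°)
all 36 alternatives checked — unique.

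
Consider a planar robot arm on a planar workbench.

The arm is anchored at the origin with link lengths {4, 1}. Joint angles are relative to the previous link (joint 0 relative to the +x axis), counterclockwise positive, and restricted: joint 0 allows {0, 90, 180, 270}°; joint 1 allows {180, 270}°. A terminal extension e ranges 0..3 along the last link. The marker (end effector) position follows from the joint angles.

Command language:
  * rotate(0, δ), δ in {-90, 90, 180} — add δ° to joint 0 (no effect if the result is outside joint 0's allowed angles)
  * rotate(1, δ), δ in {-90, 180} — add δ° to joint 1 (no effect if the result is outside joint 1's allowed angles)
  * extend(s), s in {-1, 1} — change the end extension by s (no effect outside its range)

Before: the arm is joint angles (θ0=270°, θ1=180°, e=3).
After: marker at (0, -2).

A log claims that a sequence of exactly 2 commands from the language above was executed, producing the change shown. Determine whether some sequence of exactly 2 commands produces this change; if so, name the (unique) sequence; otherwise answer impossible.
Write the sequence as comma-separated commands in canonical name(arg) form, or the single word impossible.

start: joint angles (θ0=270°, θ1=180°, e=3)
t=1 extend(-1) ⇒ joint angles (θ0=270°, θ1=180°, e=2)
t=2 extend(-1) ⇒ joint angles (θ0=270°, θ1=180°, e=1)
uniquely the one of 49 2-step routes that fits.

extend(-1), extend(-1)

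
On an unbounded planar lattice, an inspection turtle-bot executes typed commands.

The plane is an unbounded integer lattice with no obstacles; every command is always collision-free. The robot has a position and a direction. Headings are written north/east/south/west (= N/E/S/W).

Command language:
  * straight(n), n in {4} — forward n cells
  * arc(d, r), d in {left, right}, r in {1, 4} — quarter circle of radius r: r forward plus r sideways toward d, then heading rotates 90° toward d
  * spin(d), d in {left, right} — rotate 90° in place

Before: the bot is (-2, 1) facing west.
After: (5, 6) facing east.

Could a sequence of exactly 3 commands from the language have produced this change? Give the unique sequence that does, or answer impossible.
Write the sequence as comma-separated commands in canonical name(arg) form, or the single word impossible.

key: cell and facing (now E) both changed — the 3 commands mix motion and turning
begin: (-2, 1) facing west
1. arc(right, 1) → (-3, 2) facing north
2. arc(right, 4) → (1, 6) facing east
3. straight(4) → (5, 6) facing east
all 343 alternatives checked — unique.

arc(right, 1), arc(right, 4), straight(4)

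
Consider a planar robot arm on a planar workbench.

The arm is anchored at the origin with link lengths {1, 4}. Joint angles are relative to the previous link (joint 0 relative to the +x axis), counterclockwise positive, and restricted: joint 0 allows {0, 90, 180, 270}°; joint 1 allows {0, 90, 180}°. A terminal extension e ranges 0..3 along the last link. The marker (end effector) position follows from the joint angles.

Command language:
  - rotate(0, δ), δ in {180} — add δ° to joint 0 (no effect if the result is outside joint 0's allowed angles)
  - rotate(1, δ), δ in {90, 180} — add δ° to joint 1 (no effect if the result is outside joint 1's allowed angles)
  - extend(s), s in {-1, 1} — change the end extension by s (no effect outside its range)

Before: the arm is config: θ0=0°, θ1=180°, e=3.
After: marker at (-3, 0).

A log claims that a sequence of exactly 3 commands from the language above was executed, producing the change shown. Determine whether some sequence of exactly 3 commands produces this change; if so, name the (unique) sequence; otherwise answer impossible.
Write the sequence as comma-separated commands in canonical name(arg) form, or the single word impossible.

extend(-1), extend(-1), extend(-1)

start: config: θ0=0°, θ1=180°, e=3
t=1 extend(-1) ⇒ config: θ0=0°, θ1=180°, e=2
t=2 extend(-1) ⇒ config: θ0=0°, θ1=180°, e=1
t=3 extend(-1) ⇒ config: θ0=0°, θ1=180°, e=0
uniquely the one of 125 3-step routes that fits.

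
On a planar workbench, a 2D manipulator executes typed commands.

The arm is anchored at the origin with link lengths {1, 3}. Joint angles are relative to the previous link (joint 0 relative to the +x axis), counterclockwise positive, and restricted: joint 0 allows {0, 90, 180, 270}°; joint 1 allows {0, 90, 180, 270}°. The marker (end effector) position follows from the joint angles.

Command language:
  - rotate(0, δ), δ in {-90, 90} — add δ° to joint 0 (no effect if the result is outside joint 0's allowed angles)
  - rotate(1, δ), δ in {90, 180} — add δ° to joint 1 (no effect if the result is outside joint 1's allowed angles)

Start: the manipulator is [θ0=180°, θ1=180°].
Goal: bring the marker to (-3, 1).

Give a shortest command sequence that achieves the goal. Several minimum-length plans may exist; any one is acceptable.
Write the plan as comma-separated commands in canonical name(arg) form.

start: [θ0=180°, θ1=180°]
t=1 rotate(1, 90) ⇒ [θ0=180°, θ1=270°]
t=2 rotate(1, 180) ⇒ [θ0=180°, θ1=90°]
t=3 rotate(0, -90) ⇒ [θ0=90°, θ1=90°]
shorter routes all fall short; 3 is best.

rotate(1, 90), rotate(1, 180), rotate(0, -90)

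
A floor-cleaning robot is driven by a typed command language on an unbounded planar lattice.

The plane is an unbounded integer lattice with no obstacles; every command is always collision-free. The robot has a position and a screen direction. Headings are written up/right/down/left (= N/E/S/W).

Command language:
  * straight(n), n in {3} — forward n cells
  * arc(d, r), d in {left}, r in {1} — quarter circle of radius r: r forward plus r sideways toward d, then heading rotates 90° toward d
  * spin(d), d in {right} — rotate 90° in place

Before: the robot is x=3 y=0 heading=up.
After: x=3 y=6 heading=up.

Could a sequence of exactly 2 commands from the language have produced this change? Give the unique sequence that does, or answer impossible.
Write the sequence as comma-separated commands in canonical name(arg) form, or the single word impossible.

straight(3), straight(3)

key: still facing N at the end — nothing in the sequence rotates
start: x=3 y=0 heading=up
1. straight(3) → x=3 y=3 heading=up
2. straight(3) → x=3 y=6 heading=up
all 9 alternatives checked — unique.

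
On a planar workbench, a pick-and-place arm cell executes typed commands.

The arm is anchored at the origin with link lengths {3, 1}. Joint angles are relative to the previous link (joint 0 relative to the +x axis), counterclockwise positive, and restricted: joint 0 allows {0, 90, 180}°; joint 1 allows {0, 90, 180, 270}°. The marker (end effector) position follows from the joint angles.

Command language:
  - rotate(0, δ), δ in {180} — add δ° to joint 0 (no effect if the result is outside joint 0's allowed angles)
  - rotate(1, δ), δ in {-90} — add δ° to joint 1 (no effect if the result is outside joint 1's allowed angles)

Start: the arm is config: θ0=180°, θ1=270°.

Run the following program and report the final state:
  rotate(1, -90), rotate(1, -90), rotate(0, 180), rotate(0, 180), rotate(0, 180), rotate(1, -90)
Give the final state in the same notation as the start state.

config: θ0=0°, θ1=0°

start: config: θ0=180°, θ1=270°
step 1 (rotate(1, -90)): config: θ0=180°, θ1=180°
step 2 (rotate(1, -90)): config: θ0=180°, θ1=90°
step 3 (rotate(0, 180)): config: θ0=0°, θ1=90°
step 4 (rotate(0, 180)): config: θ0=180°, θ1=90°
step 5 (rotate(0, 180)): config: θ0=0°, θ1=90°
step 6 (rotate(1, -90)): config: θ0=0°, θ1=0°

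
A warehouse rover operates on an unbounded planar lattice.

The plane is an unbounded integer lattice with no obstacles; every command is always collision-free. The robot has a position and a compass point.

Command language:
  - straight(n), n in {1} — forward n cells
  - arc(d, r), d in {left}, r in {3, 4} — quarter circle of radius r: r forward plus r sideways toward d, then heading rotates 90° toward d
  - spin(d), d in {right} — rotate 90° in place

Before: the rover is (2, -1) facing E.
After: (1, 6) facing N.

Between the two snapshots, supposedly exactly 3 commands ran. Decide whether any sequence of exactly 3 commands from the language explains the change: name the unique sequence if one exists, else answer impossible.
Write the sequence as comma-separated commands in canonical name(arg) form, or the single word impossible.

arc(left, 3), arc(left, 4), spin(right)

key: order matters: swapping arc(left, 3) and spin(right) lands elsewhere
initial: (2, -1) facing E
1. arc(left, 3) → (5, 2) facing N
2. arc(left, 4) → (1, 6) facing W
3. spin(right) → (1, 6) facing N
no rival 3-sequence matches.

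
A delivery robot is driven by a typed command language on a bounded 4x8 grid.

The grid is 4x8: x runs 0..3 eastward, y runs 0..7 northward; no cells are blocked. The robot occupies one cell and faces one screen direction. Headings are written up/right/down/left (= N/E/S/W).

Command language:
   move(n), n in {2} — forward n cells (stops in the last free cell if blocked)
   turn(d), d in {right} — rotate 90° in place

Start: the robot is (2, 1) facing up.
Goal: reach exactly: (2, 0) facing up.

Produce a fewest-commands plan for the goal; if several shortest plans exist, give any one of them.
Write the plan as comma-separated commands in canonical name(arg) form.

initial: (2, 1) facing up
t=1 turn(right) ⇒ (2, 1) facing right
t=2 turn(right) ⇒ (2, 1) facing down
t=3 move(2) ⇒ (2, 0) facing down
t=4 turn(right) ⇒ (2, 0) facing left
t=5 turn(right) ⇒ (2, 0) facing up
minimal: 5 command(s), checked below 5.

turn(right), turn(right), move(2), turn(right), turn(right)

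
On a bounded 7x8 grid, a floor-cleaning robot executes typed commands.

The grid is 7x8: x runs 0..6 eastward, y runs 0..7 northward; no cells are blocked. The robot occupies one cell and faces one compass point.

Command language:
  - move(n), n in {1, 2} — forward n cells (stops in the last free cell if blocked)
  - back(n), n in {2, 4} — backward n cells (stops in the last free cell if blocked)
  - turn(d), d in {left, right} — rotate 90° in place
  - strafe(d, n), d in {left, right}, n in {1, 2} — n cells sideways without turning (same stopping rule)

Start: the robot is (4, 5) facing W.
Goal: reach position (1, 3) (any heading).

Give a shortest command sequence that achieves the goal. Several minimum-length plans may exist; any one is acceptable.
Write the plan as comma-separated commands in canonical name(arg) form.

strafe(left, 2), move(1), move(2)

begin: (4, 5) facing W
1. strafe(left, 2) → (4, 3) facing W
2. move(1) → (3, 3) facing W
3. move(2) → (1, 3) facing W
no 2-step plan works, so 3 is optimal.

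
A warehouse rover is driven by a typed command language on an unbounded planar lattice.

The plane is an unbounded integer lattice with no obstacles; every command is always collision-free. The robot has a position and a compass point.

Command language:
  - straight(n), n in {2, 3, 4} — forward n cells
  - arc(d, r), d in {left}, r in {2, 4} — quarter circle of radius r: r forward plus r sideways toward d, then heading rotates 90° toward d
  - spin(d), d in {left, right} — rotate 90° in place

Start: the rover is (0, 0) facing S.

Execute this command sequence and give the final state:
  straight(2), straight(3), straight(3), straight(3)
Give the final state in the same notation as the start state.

(0, -11) facing S

from: (0, 0) facing S
step 1 (straight(2)): (0, -2) facing S
step 2 (straight(3)): (0, -5) facing S
step 3 (straight(3)): (0, -8) facing S
step 4 (straight(3)): (0, -11) facing S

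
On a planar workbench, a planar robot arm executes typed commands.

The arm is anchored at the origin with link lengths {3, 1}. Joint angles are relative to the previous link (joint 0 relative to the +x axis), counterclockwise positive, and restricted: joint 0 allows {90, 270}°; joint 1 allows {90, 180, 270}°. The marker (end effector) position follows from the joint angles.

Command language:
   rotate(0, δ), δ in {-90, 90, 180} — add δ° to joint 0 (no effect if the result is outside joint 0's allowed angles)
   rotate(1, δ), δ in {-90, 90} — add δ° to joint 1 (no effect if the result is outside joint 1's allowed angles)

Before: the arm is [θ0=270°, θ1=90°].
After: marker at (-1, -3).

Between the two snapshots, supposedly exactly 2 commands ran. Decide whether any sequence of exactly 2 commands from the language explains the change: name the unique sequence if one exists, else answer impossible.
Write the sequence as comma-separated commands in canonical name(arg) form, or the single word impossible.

rotate(1, 90), rotate(1, 90)

t0: [θ0=270°, θ1=90°]
1. rotate(1, 90) → [θ0=270°, θ1=180°]
2. rotate(1, 90) → [θ0=270°, θ1=270°]
all 25 alternatives checked — unique.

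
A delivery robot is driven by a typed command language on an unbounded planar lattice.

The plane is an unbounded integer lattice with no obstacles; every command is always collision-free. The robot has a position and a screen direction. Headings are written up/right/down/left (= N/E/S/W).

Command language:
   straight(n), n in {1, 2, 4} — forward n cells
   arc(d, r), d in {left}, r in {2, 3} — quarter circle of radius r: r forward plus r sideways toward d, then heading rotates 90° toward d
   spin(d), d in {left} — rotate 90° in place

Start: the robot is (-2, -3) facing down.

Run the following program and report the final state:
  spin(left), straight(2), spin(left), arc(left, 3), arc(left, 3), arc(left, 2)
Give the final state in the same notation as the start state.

from: (-2, -3) facing down
t=1 spin(left) ⇒ (-2, -3) facing right
t=2 straight(2) ⇒ (0, -3) facing right
t=3 spin(left) ⇒ (0, -3) facing up
t=4 arc(left, 3) ⇒ (-3, 0) facing left
t=5 arc(left, 3) ⇒ (-6, -3) facing down
t=6 arc(left, 2) ⇒ (-4, -5) facing right

(-4, -5) facing right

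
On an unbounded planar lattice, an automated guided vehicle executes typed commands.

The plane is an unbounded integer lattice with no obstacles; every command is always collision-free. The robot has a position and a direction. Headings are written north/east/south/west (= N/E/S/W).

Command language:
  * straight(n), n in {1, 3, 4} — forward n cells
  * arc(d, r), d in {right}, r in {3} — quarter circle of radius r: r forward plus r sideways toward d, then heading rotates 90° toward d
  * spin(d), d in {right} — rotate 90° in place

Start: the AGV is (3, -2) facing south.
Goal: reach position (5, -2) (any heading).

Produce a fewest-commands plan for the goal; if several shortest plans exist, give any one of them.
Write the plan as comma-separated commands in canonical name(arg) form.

from: (3, -2) facing south
[1] after spin(right): (3, -2) facing west
[2] after spin(right): (3, -2) facing north
[3] after spin(right): (3, -2) facing east
[4] after straight(1): (4, -2) facing east
[5] after straight(1): (5, -2) facing east
minimal: 5 command(s), checked below 5.

spin(right), spin(right), spin(right), straight(1), straight(1)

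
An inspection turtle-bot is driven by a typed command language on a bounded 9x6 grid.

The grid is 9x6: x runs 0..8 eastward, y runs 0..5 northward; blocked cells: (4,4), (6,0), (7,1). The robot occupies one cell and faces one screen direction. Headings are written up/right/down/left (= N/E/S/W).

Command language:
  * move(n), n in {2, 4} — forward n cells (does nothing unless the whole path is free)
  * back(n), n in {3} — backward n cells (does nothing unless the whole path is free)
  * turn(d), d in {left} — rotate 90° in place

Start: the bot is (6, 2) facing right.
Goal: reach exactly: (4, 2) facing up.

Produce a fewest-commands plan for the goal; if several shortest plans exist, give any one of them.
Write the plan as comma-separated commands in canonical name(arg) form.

back(3), move(4), back(3), turn(left)

start: (6, 2) facing right
[1] after back(3): (3, 2) facing right
[2] after move(4): (7, 2) facing right
[3] after back(3): (4, 2) facing right
[4] after turn(left): (4, 2) facing up
no 3-step plan works, so 4 is optimal.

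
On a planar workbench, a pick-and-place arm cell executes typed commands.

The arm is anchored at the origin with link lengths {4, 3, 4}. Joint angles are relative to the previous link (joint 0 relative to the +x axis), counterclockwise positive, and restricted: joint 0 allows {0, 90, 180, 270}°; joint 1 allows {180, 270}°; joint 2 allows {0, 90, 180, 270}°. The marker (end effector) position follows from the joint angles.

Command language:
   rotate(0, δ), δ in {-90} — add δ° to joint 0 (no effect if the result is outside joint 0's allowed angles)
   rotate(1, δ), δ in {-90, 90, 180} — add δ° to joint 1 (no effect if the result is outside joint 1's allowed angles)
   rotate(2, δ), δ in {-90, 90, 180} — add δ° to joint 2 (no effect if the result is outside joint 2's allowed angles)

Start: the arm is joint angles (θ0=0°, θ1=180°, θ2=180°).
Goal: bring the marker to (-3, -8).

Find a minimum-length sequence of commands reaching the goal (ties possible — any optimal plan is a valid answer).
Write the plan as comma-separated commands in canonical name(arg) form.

start: joint angles (θ0=0°, θ1=180°, θ2=180°)
t=1 rotate(1, 90) ⇒ joint angles (θ0=0°, θ1=270°, θ2=180°)
t=2 rotate(2, -90) ⇒ joint angles (θ0=0°, θ1=270°, θ2=90°)
t=3 rotate(0, -90) ⇒ joint angles (θ0=270°, θ1=270°, θ2=90°)
nothing shorter than 3 reaches the goal.

rotate(1, 90), rotate(2, -90), rotate(0, -90)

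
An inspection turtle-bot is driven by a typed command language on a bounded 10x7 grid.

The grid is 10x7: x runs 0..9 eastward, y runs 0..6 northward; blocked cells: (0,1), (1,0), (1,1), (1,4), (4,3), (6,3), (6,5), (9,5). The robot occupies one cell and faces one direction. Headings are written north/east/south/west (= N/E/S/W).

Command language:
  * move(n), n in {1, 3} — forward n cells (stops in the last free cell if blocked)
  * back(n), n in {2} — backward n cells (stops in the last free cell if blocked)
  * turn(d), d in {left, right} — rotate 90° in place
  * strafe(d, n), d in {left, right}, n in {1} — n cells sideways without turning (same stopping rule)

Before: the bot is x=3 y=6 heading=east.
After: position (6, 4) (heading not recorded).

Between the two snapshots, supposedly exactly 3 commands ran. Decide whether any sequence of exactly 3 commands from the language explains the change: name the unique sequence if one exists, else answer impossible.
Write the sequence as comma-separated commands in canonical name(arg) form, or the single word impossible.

key: order matters: swapping strafe(right, 1) and move(3) lands elsewhere
begin: x=3 y=6 heading=east
[1] after strafe(right, 1): x=3 y=5 heading=east
[2] after strafe(right, 1): x=3 y=4 heading=east
[3] after move(3): x=6 y=4 heading=east
uniquely the one of 343 3-step routes that fits.

strafe(right, 1), strafe(right, 1), move(3)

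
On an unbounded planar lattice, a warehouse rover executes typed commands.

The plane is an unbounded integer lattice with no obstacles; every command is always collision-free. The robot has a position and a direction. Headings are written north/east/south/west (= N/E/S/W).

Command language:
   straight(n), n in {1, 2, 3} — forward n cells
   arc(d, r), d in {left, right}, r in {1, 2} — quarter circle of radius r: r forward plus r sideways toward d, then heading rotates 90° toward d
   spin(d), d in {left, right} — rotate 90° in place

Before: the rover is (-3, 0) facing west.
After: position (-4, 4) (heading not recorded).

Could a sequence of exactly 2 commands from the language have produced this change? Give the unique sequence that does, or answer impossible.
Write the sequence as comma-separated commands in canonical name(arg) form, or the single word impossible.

arc(right, 1), straight(3)

key: running straight(3) before arc(right, 1) would end elsewhere — order is forced
begin: (-3, 0) facing west
step 1 (arc(right, 1)): (-4, 1) facing north
step 2 (straight(3)): (-4, 4) facing north
uniquely the one of 81 2-step routes that fits.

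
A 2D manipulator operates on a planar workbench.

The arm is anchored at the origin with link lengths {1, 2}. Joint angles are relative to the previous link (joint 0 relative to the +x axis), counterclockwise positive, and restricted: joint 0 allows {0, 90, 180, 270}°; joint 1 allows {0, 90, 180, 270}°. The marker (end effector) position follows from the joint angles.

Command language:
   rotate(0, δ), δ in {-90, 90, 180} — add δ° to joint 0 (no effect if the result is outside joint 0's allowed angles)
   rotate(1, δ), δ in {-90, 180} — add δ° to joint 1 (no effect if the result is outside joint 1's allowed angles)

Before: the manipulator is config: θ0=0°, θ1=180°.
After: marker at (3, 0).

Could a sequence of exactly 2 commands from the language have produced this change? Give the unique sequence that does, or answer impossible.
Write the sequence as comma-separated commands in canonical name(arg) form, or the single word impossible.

rotate(1, -90), rotate(1, -90)

start: config: θ0=0°, θ1=180°
t=1 rotate(1, -90) ⇒ config: θ0=0°, θ1=90°
t=2 rotate(1, -90) ⇒ config: θ0=0°, θ1=0°
all 25 alternatives checked — unique.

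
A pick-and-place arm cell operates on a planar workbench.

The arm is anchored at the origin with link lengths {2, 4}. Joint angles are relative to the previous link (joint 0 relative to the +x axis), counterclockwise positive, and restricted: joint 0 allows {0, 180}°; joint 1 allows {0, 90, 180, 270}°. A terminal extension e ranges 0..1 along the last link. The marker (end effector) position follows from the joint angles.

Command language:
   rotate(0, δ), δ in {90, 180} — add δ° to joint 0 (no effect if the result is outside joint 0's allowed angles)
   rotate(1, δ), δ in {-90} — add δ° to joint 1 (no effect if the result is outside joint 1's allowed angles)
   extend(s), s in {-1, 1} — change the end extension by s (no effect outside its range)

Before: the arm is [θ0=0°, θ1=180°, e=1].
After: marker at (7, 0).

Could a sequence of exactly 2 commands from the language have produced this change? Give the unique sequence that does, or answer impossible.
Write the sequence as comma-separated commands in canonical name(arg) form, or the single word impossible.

from: [θ0=0°, θ1=180°, e=1]
[1] after rotate(1, -90): [θ0=0°, θ1=90°, e=1]
[2] after rotate(1, -90): [θ0=0°, θ1=0°, e=1]
no other 2-command option fits: unique.

rotate(1, -90), rotate(1, -90)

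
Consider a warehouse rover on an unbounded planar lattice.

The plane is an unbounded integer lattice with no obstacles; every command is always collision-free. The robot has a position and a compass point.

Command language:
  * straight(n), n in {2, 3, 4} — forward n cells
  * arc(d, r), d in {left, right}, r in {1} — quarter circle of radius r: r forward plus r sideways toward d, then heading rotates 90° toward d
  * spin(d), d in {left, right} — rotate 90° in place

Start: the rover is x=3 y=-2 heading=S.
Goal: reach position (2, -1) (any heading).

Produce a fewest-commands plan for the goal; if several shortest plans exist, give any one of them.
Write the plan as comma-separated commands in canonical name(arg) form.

initial: x=3 y=-2 heading=S
[1] after spin(right): x=3 y=-2 heading=W
[2] after arc(right, 1): x=2 y=-1 heading=N
nothing shorter than 2 reaches the goal.

spin(right), arc(right, 1)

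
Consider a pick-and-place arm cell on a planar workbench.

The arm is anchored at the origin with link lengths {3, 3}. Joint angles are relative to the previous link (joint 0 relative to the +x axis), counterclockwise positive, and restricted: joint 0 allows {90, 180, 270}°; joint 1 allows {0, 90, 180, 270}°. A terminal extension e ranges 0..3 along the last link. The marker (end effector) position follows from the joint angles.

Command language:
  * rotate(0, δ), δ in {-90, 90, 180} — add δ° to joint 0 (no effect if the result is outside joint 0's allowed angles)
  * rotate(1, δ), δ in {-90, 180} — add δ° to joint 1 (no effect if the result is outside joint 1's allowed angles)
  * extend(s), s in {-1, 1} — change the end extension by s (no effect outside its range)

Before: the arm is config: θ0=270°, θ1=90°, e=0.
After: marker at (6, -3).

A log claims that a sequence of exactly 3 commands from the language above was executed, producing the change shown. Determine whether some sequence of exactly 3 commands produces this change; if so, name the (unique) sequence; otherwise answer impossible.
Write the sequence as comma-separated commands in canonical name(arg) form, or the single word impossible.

extend(1), extend(1), extend(1)

initial: config: θ0=270°, θ1=90°, e=0
1. extend(1) → config: θ0=270°, θ1=90°, e=1
2. extend(1) → config: θ0=270°, θ1=90°, e=2
3. extend(1) → config: θ0=270°, θ1=90°, e=3
uniquely the one of 343 3-step routes that fits.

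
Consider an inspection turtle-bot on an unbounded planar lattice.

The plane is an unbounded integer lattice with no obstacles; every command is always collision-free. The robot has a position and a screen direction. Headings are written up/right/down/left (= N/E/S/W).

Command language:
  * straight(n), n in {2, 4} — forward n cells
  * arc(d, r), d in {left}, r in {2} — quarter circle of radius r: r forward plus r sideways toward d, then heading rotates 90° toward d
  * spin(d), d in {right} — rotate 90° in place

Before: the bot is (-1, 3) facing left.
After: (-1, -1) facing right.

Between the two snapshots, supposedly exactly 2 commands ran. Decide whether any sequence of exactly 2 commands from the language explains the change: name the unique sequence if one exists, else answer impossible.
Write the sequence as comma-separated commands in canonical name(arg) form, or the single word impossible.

arc(left, 2), arc(left, 2)

key: position moved to (-1,-1) AND the heading swung to E — translation plus rotation needed
from: (-1, 3) facing left
t=1 arc(left, 2) ⇒ (-3, 1) facing down
t=2 arc(left, 2) ⇒ (-1, -1) facing right
no rival 2-sequence matches.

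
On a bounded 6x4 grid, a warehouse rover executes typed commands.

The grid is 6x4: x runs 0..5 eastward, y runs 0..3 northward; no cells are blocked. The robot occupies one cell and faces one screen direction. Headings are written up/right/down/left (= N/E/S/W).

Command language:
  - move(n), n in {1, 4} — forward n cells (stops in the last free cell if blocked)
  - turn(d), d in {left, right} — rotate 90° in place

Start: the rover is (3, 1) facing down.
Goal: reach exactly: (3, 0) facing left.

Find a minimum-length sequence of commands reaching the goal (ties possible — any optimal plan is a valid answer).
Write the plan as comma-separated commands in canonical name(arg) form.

from: (3, 1) facing down
t=1 move(4) ⇒ (3, 0) facing down
t=2 turn(right) ⇒ (3, 0) facing left
shorter routes all fall short; 2 is best.

move(4), turn(right)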